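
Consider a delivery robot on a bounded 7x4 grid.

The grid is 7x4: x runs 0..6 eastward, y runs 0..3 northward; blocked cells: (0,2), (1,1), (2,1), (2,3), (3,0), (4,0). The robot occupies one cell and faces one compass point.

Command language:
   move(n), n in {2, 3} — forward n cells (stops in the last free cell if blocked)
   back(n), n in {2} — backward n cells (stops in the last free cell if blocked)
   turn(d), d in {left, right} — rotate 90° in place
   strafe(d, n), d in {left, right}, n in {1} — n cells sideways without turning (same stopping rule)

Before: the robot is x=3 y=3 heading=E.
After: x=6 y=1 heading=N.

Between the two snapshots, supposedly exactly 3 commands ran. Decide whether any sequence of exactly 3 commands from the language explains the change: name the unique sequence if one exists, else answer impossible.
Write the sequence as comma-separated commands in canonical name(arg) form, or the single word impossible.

key: cell and facing (now N) both changed — the 3 commands mix motion and turning
start: x=3 y=3 heading=E
[1] after move(3): x=6 y=3 heading=E
[2] after turn(left): x=6 y=3 heading=N
[3] after back(2): x=6 y=1 heading=N
all 343 alternatives checked — unique.

move(3), turn(left), back(2)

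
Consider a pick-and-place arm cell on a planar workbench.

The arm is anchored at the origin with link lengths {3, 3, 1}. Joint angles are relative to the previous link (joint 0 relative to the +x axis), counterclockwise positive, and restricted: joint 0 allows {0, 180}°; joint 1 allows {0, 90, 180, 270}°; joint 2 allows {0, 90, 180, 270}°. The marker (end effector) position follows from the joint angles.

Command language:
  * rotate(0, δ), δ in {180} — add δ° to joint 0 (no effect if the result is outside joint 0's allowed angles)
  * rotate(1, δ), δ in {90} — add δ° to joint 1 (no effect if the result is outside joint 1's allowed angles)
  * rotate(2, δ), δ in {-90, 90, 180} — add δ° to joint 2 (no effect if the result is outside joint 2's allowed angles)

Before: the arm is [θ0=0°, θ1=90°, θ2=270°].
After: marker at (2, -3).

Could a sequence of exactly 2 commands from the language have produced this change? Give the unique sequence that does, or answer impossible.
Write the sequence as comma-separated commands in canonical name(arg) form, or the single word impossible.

rotate(1, 90), rotate(1, 90)

t0: [θ0=0°, θ1=90°, θ2=270°]
t=1 rotate(1, 90) ⇒ [θ0=0°, θ1=180°, θ2=270°]
t=2 rotate(1, 90) ⇒ [θ0=0°, θ1=270°, θ2=270°]
no other 2-command option fits: unique.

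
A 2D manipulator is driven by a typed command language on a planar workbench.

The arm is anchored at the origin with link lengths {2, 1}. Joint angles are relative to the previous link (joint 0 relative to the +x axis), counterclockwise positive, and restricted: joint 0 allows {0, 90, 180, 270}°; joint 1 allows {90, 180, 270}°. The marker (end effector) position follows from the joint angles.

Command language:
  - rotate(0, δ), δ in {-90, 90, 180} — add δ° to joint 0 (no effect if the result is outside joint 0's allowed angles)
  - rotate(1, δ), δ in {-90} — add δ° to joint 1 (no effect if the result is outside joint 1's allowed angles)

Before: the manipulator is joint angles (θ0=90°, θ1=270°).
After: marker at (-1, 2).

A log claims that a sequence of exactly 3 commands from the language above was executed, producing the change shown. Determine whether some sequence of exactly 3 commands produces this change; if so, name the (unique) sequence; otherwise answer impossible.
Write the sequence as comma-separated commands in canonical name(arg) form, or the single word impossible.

rotate(1, -90), rotate(1, -90), rotate(1, -90)

initial: joint angles (θ0=90°, θ1=270°)
1. rotate(1, -90) → joint angles (θ0=90°, θ1=180°)
2. rotate(1, -90) → joint angles (θ0=90°, θ1=90°)
3. rotate(1, -90) → joint angles (θ0=90°, θ1=90°)
no other 3-command option fits: unique.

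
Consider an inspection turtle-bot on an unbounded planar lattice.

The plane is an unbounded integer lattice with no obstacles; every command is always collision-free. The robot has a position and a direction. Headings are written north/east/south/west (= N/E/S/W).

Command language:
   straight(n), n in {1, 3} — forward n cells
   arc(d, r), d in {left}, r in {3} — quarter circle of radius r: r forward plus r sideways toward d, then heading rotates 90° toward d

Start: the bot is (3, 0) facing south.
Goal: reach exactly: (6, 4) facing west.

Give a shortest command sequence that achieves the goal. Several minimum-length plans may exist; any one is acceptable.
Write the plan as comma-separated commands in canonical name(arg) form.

start: (3, 0) facing south
step 1 (arc(left, 3)): (6, -3) facing east
step 2 (arc(left, 3)): (9, 0) facing north
step 3 (straight(1)): (9, 1) facing north
step 4 (arc(left, 3)): (6, 4) facing west
no 3-step plan works, so 4 is optimal.

arc(left, 3), arc(left, 3), straight(1), arc(left, 3)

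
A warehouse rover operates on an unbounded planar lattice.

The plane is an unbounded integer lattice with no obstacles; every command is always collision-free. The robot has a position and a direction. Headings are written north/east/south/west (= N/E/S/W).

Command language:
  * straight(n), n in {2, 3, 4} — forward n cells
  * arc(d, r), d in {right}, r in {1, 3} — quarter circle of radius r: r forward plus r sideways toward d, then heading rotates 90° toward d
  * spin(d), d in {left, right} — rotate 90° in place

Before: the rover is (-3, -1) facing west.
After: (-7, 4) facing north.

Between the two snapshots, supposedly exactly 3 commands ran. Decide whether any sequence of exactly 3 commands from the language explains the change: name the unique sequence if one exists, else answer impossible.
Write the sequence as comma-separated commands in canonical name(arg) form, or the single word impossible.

straight(3), arc(right, 1), straight(4)

key: cell and facing (now N) both changed — the 3 commands mix motion and turning
t0: (-3, -1) facing west
[1] after straight(3): (-6, -1) facing west
[2] after arc(right, 1): (-7, 0) facing north
[3] after straight(4): (-7, 4) facing north
all 343 alternatives checked — unique.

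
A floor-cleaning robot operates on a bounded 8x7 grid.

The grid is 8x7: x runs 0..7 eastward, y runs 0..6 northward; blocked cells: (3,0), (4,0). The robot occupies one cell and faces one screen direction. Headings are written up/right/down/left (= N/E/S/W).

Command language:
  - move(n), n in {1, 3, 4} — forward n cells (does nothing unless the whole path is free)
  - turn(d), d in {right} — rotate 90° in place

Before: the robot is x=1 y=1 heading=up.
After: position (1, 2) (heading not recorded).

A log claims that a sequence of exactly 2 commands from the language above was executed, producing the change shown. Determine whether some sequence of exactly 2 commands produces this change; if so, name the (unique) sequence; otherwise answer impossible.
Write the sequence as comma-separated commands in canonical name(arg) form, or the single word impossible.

key: running turn(right) before move(1) would end elsewhere — order is forced
from: x=1 y=1 heading=up
step 1 (move(1)): x=1 y=2 heading=up
step 2 (turn(right)): x=1 y=2 heading=right
uniquely the one of 16 2-step routes that fits.

move(1), turn(right)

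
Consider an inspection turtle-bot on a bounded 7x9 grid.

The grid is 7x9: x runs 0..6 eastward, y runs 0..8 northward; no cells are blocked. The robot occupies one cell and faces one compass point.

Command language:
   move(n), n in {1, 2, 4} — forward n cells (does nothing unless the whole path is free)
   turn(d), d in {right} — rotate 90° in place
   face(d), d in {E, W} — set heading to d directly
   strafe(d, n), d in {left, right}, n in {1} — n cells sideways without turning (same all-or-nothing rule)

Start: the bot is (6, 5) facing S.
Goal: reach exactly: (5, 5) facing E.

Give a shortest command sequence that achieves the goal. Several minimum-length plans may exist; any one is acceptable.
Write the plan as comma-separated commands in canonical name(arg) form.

strafe(right, 1), face(E)

begin: (6, 5) facing S
t=1 strafe(right, 1) ⇒ (5, 5) facing S
t=2 face(E) ⇒ (5, 5) facing E
shorter routes all fall short; 2 is best.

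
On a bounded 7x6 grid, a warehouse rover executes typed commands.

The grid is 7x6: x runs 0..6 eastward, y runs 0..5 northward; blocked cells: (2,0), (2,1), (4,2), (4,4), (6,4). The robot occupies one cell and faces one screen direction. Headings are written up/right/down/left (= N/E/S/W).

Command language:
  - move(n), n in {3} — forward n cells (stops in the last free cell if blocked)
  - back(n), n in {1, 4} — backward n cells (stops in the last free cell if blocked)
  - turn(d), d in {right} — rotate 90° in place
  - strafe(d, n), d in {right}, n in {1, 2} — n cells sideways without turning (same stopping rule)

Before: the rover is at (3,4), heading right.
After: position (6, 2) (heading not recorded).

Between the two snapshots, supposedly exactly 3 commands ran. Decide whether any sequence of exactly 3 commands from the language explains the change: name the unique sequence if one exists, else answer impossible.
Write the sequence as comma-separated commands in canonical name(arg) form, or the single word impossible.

strafe(right, 1), move(3), strafe(right, 1)

from: at (3,4), heading right
[1] after strafe(right, 1): at (3,3), heading right
[2] after move(3): at (6,3), heading right
[3] after strafe(right, 1): at (6,2), heading right
uniquely the one of 216 3-step routes that fits.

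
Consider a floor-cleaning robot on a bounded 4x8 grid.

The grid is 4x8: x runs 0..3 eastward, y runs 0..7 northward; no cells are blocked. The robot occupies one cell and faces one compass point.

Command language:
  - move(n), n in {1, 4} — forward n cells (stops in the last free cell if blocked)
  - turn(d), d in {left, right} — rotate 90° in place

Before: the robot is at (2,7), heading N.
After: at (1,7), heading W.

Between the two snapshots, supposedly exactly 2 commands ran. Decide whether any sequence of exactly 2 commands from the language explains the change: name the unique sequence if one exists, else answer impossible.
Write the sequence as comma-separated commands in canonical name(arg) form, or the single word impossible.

key: running move(1) before turn(left) would end elsewhere — order is forced
from: at (2,7), heading N
1. turn(left) → at (2,7), heading W
2. move(1) → at (1,7), heading W
no other 2-command option fits: unique.

turn(left), move(1)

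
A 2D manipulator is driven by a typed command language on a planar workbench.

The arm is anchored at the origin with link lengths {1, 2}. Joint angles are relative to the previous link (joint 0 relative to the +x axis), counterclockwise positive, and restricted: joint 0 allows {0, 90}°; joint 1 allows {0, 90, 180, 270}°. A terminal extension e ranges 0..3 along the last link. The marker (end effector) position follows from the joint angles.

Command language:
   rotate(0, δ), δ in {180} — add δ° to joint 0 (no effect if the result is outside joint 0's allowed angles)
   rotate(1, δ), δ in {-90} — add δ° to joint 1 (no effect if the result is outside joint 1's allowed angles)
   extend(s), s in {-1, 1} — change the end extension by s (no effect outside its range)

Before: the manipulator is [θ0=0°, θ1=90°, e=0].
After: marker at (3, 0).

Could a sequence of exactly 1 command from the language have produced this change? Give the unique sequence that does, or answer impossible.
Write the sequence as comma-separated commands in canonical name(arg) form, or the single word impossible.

rotate(1, -90)

initial: [θ0=0°, θ1=90°, e=0]
[1] after rotate(1, -90): [θ0=0°, θ1=0°, e=0]
all 4 alternatives checked — unique.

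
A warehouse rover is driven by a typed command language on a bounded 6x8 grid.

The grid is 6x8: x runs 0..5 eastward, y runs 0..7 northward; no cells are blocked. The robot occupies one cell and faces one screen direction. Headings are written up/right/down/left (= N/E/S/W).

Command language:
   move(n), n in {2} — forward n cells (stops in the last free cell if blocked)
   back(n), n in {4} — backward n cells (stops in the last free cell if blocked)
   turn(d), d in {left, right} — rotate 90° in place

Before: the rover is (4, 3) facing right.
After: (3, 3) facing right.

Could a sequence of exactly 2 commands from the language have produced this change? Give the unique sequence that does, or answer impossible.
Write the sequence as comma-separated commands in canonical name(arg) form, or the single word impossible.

impossible

checked all 2-command options: none fits.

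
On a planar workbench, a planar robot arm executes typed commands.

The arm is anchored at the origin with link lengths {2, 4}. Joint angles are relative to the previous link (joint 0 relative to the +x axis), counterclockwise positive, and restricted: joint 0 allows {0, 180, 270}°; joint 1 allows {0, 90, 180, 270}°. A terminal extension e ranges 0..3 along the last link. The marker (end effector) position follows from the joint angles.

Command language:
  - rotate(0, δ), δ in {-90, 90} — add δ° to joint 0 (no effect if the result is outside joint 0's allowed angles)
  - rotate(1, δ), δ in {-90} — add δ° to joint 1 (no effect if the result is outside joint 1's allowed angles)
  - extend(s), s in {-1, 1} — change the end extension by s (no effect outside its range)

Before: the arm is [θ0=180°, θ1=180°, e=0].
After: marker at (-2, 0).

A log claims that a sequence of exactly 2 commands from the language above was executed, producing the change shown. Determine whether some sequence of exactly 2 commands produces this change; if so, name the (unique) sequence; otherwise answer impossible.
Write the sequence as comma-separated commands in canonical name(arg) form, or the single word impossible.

rotate(0, 90), rotate(0, 90)

initial: [θ0=180°, θ1=180°, e=0]
step 1 (rotate(0, 90)): [θ0=270°, θ1=180°, e=0]
step 2 (rotate(0, 90)): [θ0=0°, θ1=180°, e=0]
no other 2-command option fits: unique.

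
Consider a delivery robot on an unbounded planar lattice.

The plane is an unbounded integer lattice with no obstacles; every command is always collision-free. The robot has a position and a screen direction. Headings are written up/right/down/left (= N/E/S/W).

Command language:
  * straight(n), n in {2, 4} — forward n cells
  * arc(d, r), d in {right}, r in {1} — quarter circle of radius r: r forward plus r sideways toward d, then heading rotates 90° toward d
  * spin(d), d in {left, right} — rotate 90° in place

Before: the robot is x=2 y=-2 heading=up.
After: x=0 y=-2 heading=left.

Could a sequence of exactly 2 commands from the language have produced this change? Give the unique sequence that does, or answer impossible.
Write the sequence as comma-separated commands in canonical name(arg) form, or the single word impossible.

key: position moved to (0,-2) AND the heading swung to W — translation plus rotation needed
begin: x=2 y=-2 heading=up
[1] after spin(left): x=2 y=-2 heading=left
[2] after straight(2): x=0 y=-2 heading=left
uniquely the one of 25 2-step routes that fits.

spin(left), straight(2)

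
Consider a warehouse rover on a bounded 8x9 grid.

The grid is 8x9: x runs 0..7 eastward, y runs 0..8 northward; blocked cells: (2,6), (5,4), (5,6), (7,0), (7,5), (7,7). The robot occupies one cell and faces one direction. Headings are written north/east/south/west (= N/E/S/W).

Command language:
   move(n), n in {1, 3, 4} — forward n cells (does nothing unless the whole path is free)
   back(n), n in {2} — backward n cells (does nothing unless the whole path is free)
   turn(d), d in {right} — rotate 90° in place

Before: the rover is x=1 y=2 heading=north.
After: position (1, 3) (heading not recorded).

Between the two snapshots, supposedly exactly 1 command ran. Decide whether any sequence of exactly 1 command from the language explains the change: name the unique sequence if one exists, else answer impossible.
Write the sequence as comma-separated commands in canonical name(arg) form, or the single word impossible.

t0: x=1 y=2 heading=north
step 1 (move(1)): x=1 y=3 heading=north
no other 1-command option fits: unique.

move(1)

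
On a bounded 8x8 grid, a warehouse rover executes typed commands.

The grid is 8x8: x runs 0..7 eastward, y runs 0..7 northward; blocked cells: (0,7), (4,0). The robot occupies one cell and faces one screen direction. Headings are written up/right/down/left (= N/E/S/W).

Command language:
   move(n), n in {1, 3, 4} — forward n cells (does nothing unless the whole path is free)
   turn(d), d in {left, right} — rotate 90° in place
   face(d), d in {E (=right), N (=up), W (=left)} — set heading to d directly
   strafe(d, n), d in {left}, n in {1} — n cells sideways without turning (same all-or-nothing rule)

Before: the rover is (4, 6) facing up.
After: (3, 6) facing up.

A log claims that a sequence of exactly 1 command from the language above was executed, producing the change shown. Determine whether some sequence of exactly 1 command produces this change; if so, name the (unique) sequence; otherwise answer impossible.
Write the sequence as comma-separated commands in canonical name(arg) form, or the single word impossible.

key: heading stays N — the single command does not turn
begin: (4, 6) facing up
1. strafe(left, 1) → (3, 6) facing up
no rival 1-sequence matches.

strafe(left, 1)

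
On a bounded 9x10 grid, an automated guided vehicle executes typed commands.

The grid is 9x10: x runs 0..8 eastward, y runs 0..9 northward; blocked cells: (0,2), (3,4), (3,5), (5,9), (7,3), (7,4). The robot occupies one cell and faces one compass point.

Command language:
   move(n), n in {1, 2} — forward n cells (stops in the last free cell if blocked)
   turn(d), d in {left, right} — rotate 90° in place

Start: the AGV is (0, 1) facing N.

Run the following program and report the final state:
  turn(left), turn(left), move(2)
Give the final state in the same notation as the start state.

(0, 0) facing S

start: (0, 1) facing N
[1] after turn(left): (0, 1) facing W
[2] after turn(left): (0, 1) facing S
[3] after move(2): (0, 0) facing S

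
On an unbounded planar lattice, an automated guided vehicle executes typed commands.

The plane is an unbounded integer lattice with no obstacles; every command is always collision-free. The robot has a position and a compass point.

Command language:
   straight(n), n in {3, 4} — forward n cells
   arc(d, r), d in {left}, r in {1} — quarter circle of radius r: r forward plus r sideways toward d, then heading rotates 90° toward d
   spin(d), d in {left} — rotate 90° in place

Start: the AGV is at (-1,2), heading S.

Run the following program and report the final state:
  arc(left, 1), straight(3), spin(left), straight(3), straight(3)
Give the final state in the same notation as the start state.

start: at (-1,2), heading S
[1] after arc(left, 1): at (0,1), heading E
[2] after straight(3): at (3,1), heading E
[3] after spin(left): at (3,1), heading N
[4] after straight(3): at (3,4), heading N
[5] after straight(3): at (3,7), heading N

at (3,7), heading N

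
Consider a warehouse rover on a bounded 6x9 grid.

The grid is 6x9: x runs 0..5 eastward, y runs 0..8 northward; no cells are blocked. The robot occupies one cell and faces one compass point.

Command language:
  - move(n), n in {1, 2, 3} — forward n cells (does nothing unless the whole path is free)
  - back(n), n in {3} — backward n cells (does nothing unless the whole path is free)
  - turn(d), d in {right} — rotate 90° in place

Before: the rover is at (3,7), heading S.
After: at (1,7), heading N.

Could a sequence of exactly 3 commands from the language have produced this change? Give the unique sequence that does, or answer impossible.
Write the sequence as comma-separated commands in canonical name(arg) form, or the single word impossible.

turn(right), move(2), turn(right)

key: cell and facing (now N) both changed — the 3 commands mix motion and turning
begin: at (3,7), heading S
1. turn(right) → at (3,7), heading W
2. move(2) → at (1,7), heading W
3. turn(right) → at (1,7), heading N
no rival 3-sequence matches.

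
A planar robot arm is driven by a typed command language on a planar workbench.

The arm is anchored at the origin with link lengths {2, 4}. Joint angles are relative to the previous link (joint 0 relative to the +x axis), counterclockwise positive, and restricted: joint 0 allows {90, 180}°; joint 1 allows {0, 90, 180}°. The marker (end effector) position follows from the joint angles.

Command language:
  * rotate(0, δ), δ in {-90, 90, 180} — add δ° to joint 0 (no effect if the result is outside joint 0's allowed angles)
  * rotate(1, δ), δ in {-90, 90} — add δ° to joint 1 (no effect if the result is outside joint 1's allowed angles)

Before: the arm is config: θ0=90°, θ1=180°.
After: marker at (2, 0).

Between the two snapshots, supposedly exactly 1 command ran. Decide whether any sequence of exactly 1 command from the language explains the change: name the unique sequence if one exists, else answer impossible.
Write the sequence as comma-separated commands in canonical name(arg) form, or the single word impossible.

initial: config: θ0=90°, θ1=180°
t=1 rotate(0, 90) ⇒ config: θ0=180°, θ1=180°
uniquely the one of 5 1-step routes that fits.

rotate(0, 90)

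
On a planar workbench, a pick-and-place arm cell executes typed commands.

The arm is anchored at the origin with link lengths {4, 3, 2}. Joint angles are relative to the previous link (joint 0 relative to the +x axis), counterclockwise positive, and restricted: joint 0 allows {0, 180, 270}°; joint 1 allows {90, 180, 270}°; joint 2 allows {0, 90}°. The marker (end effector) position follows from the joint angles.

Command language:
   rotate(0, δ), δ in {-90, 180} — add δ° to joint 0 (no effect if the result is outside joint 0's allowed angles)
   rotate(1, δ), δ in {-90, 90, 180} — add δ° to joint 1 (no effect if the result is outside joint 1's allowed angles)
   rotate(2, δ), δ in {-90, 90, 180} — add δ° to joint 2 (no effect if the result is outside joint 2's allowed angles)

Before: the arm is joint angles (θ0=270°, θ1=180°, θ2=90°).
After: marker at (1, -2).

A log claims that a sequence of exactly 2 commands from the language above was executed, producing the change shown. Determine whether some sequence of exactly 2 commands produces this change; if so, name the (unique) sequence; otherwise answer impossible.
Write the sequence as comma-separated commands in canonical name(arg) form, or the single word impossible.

rotate(0, -90), rotate(0, 180)

key: order matters: swapping rotate(0, -90) and rotate(0, 180) lands elsewhere
begin: joint angles (θ0=270°, θ1=180°, θ2=90°)
t=1 rotate(0, -90) ⇒ joint angles (θ0=180°, θ1=180°, θ2=90°)
t=2 rotate(0, 180) ⇒ joint angles (θ0=0°, θ1=180°, θ2=90°)
all 64 alternatives checked — unique.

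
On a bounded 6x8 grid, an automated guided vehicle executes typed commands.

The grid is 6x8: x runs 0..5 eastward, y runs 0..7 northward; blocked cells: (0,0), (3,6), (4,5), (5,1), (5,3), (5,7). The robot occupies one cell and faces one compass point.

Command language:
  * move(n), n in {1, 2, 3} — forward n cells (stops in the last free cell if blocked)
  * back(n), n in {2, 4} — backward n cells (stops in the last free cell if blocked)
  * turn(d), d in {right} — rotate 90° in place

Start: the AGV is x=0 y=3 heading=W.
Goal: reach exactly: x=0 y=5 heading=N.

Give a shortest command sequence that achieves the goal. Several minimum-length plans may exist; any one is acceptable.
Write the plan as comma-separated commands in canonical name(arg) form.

turn(right), move(2)

t0: x=0 y=3 heading=W
t=1 turn(right) ⇒ x=0 y=3 heading=N
t=2 move(2) ⇒ x=0 y=5 heading=N
no 1-step plan works, so 2 is optimal.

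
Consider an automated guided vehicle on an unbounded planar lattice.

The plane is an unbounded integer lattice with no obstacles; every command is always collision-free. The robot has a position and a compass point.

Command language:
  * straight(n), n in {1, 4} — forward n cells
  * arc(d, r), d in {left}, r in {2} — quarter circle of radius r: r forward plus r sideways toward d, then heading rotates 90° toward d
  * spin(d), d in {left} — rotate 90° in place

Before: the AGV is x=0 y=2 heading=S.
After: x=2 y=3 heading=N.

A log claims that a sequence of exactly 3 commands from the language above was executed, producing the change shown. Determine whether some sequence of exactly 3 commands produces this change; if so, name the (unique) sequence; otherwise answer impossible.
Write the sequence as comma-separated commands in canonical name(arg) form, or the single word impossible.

straight(1), spin(left), arc(left, 2)

key: position moved to (2,3) AND the heading swung to N — translation plus rotation needed
initial: x=0 y=2 heading=S
1. straight(1) → x=0 y=1 heading=S
2. spin(left) → x=0 y=1 heading=E
3. arc(left, 2) → x=2 y=3 heading=N
no rival 3-sequence matches.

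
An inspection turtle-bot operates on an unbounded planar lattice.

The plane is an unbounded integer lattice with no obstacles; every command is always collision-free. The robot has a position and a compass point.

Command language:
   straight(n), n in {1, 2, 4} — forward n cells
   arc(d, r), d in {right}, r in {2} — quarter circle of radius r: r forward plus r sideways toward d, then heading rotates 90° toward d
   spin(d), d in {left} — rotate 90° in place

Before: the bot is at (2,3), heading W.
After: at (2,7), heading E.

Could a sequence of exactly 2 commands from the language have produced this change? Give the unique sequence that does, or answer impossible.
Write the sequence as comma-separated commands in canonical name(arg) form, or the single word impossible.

arc(right, 2), arc(right, 2)

key: cell and facing (now E) both changed — the 2 commands mix motion and turning
begin: at (2,3), heading W
1. arc(right, 2) → at (0,5), heading N
2. arc(right, 2) → at (2,7), heading E
uniquely the one of 25 2-step routes that fits.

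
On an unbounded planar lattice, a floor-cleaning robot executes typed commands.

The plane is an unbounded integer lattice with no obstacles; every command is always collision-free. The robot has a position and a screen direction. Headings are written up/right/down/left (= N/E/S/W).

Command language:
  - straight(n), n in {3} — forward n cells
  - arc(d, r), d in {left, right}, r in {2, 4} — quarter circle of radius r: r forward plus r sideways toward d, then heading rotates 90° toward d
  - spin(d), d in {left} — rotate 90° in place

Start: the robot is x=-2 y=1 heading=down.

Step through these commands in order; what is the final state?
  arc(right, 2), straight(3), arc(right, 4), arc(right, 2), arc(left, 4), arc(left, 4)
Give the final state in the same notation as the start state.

x=-9 y=13 heading=left

from: x=-2 y=1 heading=down
[1] after arc(right, 2): x=-4 y=-1 heading=left
[2] after straight(3): x=-7 y=-1 heading=left
[3] after arc(right, 4): x=-11 y=3 heading=up
[4] after arc(right, 2): x=-9 y=5 heading=right
[5] after arc(left, 4): x=-5 y=9 heading=up
[6] after arc(left, 4): x=-9 y=13 heading=left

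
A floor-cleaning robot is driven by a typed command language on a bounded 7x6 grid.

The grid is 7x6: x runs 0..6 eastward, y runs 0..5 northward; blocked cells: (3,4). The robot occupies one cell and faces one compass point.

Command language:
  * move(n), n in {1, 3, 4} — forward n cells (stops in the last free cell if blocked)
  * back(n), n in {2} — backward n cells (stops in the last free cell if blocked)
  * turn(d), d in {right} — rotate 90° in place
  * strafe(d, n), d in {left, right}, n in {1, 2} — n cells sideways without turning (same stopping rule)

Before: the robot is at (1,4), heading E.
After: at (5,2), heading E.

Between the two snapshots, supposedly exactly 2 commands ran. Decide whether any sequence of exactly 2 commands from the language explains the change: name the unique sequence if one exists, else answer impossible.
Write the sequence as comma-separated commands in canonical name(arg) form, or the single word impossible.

strafe(right, 2), move(4)

key: running move(4) before strafe(right, 2) would end elsewhere — order is forced
from: at (1,4), heading E
t=1 strafe(right, 2) ⇒ at (1,2), heading E
t=2 move(4) ⇒ at (5,2), heading E
uniquely the one of 81 2-step routes that fits.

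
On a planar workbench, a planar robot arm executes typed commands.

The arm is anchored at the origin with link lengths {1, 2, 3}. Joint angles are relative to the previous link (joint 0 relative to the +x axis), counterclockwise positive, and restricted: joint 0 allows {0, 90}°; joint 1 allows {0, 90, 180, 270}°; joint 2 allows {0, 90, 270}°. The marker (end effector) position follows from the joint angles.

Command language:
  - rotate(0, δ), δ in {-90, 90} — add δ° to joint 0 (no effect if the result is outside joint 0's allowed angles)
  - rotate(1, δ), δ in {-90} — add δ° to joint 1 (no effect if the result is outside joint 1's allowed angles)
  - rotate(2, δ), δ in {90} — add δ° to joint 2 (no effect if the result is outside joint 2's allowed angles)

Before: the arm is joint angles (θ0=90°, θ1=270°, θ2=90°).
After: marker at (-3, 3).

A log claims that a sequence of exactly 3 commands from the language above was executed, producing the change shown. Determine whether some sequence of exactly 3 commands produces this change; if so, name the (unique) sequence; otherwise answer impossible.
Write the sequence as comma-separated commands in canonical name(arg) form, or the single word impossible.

rotate(1, -90), rotate(1, -90), rotate(1, -90)

begin: joint angles (θ0=90°, θ1=270°, θ2=90°)
1. rotate(1, -90) → joint angles (θ0=90°, θ1=180°, θ2=90°)
2. rotate(1, -90) → joint angles (θ0=90°, θ1=90°, θ2=90°)
3. rotate(1, -90) → joint angles (θ0=90°, θ1=0°, θ2=90°)
no rival 3-sequence matches.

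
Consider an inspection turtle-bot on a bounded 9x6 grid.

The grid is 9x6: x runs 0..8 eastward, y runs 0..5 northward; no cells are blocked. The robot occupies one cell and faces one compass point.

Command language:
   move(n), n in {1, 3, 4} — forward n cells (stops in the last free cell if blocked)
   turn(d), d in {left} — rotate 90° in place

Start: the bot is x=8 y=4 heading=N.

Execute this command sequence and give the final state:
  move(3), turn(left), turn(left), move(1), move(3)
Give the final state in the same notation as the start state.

x=8 y=1 heading=S

start: x=8 y=4 heading=N
1. move(3) → x=8 y=5 heading=N
2. turn(left) → x=8 y=5 heading=W
3. turn(left) → x=8 y=5 heading=S
4. move(1) → x=8 y=4 heading=S
5. move(3) → x=8 y=1 heading=S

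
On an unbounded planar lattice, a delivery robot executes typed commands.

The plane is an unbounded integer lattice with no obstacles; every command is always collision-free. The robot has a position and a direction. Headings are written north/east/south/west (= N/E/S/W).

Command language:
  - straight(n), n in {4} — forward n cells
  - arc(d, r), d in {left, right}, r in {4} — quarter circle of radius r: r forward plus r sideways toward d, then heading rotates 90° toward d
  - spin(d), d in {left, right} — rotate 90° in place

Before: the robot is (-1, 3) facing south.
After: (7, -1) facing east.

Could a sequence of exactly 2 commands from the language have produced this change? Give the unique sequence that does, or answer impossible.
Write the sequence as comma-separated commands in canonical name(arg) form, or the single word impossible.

arc(left, 4), straight(4)

key: order matters: swapping arc(left, 4) and straight(4) lands elsewhere
initial: (-1, 3) facing south
[1] after arc(left, 4): (3, -1) facing east
[2] after straight(4): (7, -1) facing east
no other 2-command option fits: unique.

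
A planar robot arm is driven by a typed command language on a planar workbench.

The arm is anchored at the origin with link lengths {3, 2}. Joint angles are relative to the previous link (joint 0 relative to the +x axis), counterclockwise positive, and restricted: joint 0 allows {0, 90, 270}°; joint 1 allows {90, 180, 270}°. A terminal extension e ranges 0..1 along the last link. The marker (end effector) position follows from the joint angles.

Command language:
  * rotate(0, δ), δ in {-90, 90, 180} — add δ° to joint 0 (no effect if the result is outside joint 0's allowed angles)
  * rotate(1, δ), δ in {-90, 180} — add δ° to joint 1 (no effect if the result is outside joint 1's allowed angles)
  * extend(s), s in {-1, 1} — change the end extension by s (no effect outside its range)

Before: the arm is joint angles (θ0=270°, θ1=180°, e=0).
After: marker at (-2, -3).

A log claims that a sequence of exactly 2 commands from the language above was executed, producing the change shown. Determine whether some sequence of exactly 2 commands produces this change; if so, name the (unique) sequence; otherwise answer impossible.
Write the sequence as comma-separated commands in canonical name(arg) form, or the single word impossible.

rotate(1, -90), rotate(1, 180)

key: order matters: swapping rotate(1, -90) and rotate(1, 180) lands elsewhere
t0: joint angles (θ0=270°, θ1=180°, e=0)
1. rotate(1, -90) → joint angles (θ0=270°, θ1=90°, e=0)
2. rotate(1, 180) → joint angles (θ0=270°, θ1=270°, e=0)
no rival 2-sequence matches.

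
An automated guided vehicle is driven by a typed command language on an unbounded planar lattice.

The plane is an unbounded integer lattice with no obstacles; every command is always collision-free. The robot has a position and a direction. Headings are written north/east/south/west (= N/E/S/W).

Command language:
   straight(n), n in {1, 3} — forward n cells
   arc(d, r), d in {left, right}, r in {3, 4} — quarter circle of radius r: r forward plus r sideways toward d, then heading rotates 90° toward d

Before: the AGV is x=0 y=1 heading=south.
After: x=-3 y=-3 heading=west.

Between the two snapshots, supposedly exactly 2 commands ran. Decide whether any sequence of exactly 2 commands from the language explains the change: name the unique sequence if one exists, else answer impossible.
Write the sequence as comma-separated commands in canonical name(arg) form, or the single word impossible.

key: cell and facing (now W) both changed — the 2 commands mix motion and turning
initial: x=0 y=1 heading=south
[1] after straight(1): x=0 y=0 heading=south
[2] after arc(right, 3): x=-3 y=-3 heading=west
all 36 alternatives checked — unique.

straight(1), arc(right, 3)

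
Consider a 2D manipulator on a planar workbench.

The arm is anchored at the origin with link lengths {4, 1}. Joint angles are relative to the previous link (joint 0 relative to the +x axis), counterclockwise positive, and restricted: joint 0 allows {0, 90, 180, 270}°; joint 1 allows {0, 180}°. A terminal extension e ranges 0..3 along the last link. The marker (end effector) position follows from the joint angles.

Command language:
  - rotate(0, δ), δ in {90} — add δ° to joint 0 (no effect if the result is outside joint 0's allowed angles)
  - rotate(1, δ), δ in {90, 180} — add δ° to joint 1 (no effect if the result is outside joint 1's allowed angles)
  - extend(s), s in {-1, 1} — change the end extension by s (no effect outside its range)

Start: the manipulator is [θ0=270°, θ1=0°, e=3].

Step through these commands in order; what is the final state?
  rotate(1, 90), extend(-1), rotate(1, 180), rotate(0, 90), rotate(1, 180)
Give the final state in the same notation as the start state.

start: [θ0=270°, θ1=0°, e=3]
[1] after rotate(1, 90): [θ0=270°, θ1=0°, e=3]
[2] after extend(-1): [θ0=270°, θ1=0°, e=2]
[3] after rotate(1, 180): [θ0=270°, θ1=180°, e=2]
[4] after rotate(0, 90): [θ0=0°, θ1=180°, e=2]
[5] after rotate(1, 180): [θ0=0°, θ1=0°, e=2]

[θ0=0°, θ1=0°, e=2]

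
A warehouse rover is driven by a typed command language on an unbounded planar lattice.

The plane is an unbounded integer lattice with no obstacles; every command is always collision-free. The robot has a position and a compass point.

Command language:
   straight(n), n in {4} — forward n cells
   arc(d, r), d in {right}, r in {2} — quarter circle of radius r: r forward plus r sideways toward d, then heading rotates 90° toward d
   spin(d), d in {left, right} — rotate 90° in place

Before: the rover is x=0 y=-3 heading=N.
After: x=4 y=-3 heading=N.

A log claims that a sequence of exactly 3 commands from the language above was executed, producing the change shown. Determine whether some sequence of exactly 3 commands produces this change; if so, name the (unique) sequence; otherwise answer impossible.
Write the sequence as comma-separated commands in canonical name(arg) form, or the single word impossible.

key: heading stays N — rotations cancel among the 3 commands
begin: x=0 y=-3 heading=N
step 1 (spin(right)): x=0 y=-3 heading=E
step 2 (straight(4)): x=4 y=-3 heading=E
step 3 (spin(left)): x=4 y=-3 heading=N
no rival 3-sequence matches.

spin(right), straight(4), spin(left)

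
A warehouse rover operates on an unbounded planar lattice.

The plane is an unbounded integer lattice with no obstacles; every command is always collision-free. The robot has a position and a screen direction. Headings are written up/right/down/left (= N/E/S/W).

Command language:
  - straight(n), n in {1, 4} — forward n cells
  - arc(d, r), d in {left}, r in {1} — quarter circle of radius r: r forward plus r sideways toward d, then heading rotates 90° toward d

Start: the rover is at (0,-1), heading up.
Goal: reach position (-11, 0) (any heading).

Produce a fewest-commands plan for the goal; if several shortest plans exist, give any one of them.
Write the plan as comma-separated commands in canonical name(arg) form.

begin: at (0,-1), heading up
1. arc(left, 1) → at (-1,0), heading left
2. straight(4) → at (-5,0), heading left
3. straight(4) → at (-9,0), heading left
4. straight(1) → at (-10,0), heading left
5. straight(1) → at (-11,0), heading left
shorter routes all fall short; 5 is best.

arc(left, 1), straight(4), straight(4), straight(1), straight(1)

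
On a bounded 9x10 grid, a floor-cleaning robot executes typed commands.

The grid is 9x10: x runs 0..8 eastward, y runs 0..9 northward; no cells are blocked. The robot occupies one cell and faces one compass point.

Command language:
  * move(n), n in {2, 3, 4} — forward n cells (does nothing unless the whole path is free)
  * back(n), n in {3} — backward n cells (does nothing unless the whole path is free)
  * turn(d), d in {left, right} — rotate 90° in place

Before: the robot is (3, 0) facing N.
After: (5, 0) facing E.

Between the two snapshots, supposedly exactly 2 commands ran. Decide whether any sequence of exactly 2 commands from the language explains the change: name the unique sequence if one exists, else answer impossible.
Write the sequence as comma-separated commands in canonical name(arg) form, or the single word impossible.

key: running move(2) before turn(right) would end elsewhere — order is forced
from: (3, 0) facing N
1. turn(right) → (3, 0) facing E
2. move(2) → (5, 0) facing E
uniquely the one of 36 2-step routes that fits.

turn(right), move(2)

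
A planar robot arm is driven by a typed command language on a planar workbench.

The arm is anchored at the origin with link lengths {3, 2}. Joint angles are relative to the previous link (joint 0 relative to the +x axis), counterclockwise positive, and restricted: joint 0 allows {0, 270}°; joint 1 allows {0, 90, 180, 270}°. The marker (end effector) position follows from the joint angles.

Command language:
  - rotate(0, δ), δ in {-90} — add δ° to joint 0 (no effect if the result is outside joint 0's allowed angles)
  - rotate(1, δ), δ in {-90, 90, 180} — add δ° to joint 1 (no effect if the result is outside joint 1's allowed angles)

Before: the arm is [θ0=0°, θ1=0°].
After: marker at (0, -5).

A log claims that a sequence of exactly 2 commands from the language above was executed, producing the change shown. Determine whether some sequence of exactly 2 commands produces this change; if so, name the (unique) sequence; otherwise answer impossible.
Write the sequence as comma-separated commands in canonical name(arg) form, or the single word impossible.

rotate(0, -90), rotate(0, -90)

t0: [θ0=0°, θ1=0°]
[1] after rotate(0, -90): [θ0=270°, θ1=0°]
[2] after rotate(0, -90): [θ0=270°, θ1=0°]
no rival 2-sequence matches.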